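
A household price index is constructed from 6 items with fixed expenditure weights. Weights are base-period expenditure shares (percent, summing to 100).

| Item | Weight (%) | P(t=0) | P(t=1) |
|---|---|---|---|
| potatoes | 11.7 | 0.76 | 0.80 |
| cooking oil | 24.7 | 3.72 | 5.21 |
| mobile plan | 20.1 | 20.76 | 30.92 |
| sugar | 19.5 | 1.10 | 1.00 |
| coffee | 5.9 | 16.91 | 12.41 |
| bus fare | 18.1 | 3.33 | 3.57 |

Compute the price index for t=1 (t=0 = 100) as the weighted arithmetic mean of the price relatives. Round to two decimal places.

118.31

potatoes: 11.7 × (0.80/0.76) = 11.7 × 1.052632 = 12.3158
cooking oil: 24.7 × (5.21/3.72) = 24.7 × 1.400538 = 34.5933
mobile plan: 20.1 × (30.92/20.76) = 20.1 × 1.489403 = 29.9370
sugar: 19.5 × (1.00/1.10) = 19.5 × 0.909091 = 17.7273
coffee: 5.9 × (12.41/16.91) = 5.9 × 0.733885 = 4.3299
bus fare: 18.1 × (3.57/3.33) = 18.1 × 1.072072 = 19.4045
Index = Σ wᵢ·(p₁ᵢ/p₀ᵢ) = 12.3158 + 34.5933 + 29.9370 + 17.7273 + 4.3299 + 19.4045 = 118.3078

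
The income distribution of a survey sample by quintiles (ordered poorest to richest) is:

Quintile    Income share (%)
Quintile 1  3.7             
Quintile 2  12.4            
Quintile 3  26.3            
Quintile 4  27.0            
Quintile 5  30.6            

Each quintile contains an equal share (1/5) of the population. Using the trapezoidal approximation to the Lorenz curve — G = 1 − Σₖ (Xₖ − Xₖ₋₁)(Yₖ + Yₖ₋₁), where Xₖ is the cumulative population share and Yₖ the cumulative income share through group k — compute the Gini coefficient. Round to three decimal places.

0.274

Cumulative income shares Yₖ: 0.0370, 0.1610, 0.4240, 0.6940, 1.0000
Σ (Xₖ−Xₖ₋₁)(Yₖ+Yₖ₋₁) = (1/5)(0.0370+0.0000) + (1/5)(0.1610+0.0370) + (1/5)(0.4240+0.1610) + (1/5)(0.6940+0.4240) + (1/5)(1.0000+0.6940)
  = 0.0074 + 0.0396 + 0.1170 + 0.2236 + 0.3388 = 0.7264
G = 1 − 0.7264 = 0.2736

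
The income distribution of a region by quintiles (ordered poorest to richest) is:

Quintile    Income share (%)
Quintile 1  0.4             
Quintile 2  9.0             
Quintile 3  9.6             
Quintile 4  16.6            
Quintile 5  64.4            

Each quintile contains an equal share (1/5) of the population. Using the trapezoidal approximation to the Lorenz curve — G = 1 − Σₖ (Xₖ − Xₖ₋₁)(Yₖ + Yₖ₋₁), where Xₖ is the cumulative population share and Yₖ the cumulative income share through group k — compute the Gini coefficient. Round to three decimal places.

0.542

Cumulative income shares Yₖ: 0.0040, 0.0940, 0.1900, 0.3560, 1.0000
Σ (Xₖ−Xₖ₋₁)(Yₖ+Yₖ₋₁) = (1/5)(0.0040+0.0000) + (1/5)(0.0940+0.0040) + (1/5)(0.1900+0.0940) + (1/5)(0.3560+0.1900) + (1/5)(1.0000+0.3560)
  = 0.0008 + 0.0196 + 0.0568 + 0.1092 + 0.2712 = 0.4576
G = 1 − 0.4576 = 0.5424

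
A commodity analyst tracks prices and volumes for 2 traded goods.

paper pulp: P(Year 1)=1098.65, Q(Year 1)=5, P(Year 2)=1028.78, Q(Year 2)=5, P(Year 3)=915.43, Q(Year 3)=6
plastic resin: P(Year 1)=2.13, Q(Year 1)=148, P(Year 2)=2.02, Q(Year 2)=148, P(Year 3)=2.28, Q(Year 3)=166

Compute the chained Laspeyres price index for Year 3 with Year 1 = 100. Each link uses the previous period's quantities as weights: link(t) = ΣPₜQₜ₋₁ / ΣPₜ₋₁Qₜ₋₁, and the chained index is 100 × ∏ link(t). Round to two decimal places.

Link Year 1→Year 2:
ΣP(Year 2)Q(Year 1) = 1028.78×5 + 2.02×148 = 5143.9 + 298.96 = 5442.86
ΣP(Year 1)Q(Year 1) = 1098.65×5 + 2.13×148 = 5493.25 + 315.24 = 5808.49
link = 5442.86/5808.49 = 0.937052
Link Year 2→Year 3:
ΣP(Year 3)Q(Year 2) = 915.43×5 + 2.28×148 = 4577.15 + 337.44 = 4914.59
ΣP(Year 2)Q(Year 2) = 1028.78×5 + 2.02×148 = 5143.9 + 298.96 = 5442.86
link = 4914.59/5442.86 = 0.902943
Chained index = 100 × 0.937052 × 0.902943 = 84.6105

84.61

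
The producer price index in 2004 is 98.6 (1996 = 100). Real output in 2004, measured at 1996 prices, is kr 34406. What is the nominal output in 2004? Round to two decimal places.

33924.32

Nominal = Real × (Index/100) = 34406 × (98.6/100)
        = 34406 × 0.986 = 33924.3160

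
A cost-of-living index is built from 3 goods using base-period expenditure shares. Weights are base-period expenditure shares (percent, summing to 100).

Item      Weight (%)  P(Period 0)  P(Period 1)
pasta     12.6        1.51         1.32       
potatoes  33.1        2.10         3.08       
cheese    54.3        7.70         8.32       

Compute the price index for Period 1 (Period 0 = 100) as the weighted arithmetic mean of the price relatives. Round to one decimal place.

118.2

pasta: 12.6 × (1.32/1.51) = 12.6 × 0.874172 = 11.0146
potatoes: 33.1 × (3.08/2.10) = 33.1 × 1.466667 = 48.5467
cheese: 54.3 × (8.32/7.70) = 54.3 × 1.080519 = 58.6722
Index = Σ wᵢ·(p₁ᵢ/p₀ᵢ) = 11.0146 + 48.5467 + 58.6722 = 118.2334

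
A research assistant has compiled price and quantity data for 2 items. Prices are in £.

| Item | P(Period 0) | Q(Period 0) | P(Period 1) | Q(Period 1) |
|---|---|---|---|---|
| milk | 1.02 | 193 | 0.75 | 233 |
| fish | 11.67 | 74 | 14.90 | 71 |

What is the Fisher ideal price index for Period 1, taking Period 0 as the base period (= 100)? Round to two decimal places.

Laspeyres component (base-period weights):
ΣP(Period 1)Q(Period 0) = 0.75×193 + 14.90×74 = 144.75 + 1102.6 = 1247.35
ΣP(Period 0)Q(Period 0) = 1.02×193 + 11.67×74 = 196.86 + 863.58 = 1060.44
L = 1247.35 / 1060.44 × 100 = 117.6257
Paasche component (current-period weights):
ΣP(Period 1)Q(Period 1) = 0.75×233 + 14.90×71 = 174.75 + 1057.9 = 1232.65
ΣP(Period 0)Q(Period 1) = 1.02×233 + 11.67×71 = 237.66 + 828.57 = 1066.23
P = 1232.65 / 1066.23 × 100 = 115.6083
Fisher = √(L × P) = √(117.6257 × 115.6083) = 116.6126

116.61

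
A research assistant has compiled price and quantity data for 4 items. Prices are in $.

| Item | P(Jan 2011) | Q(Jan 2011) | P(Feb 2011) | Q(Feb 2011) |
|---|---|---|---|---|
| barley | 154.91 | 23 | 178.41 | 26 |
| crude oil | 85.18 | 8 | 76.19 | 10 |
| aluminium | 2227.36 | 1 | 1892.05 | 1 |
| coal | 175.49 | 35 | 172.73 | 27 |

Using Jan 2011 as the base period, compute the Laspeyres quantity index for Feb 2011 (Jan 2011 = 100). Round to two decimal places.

93.90

Laspeyres quantity index uses base-period prices as weights.
ΣP(Jan 2011)·Q(Feb 2011) = 154.91×26 + 85.18×10 + 2227.36×1 + 175.49×27 = 4027.66 + 851.8 + 2227.36 + 4738.23 = 11845.05
ΣP(Jan 2011)·Q(Jan 2011) = 154.91×23 + 85.18×8 + 2227.36×1 + 175.49×35 = 3562.93 + 681.44 + 2227.36 + 6142.15 = 12613.88
Index = 11845.05 / 12613.88 × 100 = 93.9049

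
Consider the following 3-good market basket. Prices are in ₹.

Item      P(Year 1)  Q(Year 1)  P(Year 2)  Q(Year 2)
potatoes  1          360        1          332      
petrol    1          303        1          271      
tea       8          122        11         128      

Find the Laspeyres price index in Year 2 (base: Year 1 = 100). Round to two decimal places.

122.33

Laspeyres price index uses base-period quantities as weights.
ΣP(Year 2)·Q(Year 1) = 1×360 + 1×303 + 11×122 = 360 + 303 + 1342 = 2005
ΣP(Year 1)·Q(Year 1) = 1×360 + 1×303 + 8×122 = 360 + 303 + 976 = 1639
Index = 2005 / 1639 × 100 = 122.3307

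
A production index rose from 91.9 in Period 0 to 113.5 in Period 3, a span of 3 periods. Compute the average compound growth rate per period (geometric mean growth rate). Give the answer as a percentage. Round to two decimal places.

Growth factor = (113.5/91.9)^(1/3) = (1.235038)^(1/3) = 1.072902
Growth rate = 1.072902 − 1 = 0.072902 = 7.2902%

7.29%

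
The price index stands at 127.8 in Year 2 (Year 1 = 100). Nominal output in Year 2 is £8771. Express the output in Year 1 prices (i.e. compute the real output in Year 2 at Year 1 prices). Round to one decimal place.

6863.1

Real = Nominal ÷ (Index/100) = 8771 ÷ (127.8/100)
     = 8771 ÷ 1.278 = 6863.0673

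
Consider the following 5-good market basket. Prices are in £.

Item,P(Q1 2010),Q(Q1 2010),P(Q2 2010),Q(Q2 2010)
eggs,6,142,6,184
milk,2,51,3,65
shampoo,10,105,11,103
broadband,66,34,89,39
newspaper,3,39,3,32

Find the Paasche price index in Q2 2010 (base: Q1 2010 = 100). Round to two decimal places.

121.58

Paasche price index uses current-period quantities as weights.
ΣP(Q2 2010)·Q(Q2 2010) = 6×184 + 3×65 + 11×103 + 89×39 + 3×32 = 1104 + 195 + 1133 + 3471 + 96 = 5999
ΣP(Q1 2010)·Q(Q2 2010) = 6×184 + 2×65 + 10×103 + 66×39 + 3×32 = 1104 + 130 + 1030 + 2574 + 96 = 4934
Index = 5999 / 4934 × 100 = 121.5849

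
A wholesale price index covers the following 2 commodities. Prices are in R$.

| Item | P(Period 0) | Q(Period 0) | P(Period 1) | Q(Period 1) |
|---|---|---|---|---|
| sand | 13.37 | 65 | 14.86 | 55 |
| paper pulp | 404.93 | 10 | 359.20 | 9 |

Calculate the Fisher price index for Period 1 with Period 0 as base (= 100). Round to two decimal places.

92.57

Laspeyres component (base-period weights):
ΣP(Period 1)Q(Period 0) = 14.86×65 + 359.20×10 = 965.9 + 3592 = 4557.9
ΣP(Period 0)Q(Period 0) = 13.37×65 + 404.93×10 = 869.05 + 4049.3 = 4918.35
L = 4557.9 / 4918.35 × 100 = 92.6713
Paasche component (current-period weights):
ΣP(Period 1)Q(Period 1) = 14.86×55 + 359.20×9 = 817.3 + 3232.8 = 4050.1
ΣP(Period 0)Q(Period 1) = 13.37×55 + 404.93×9 = 735.35 + 3644.37 = 4379.72
P = 4050.1 / 4379.72 × 100 = 92.4739
Fisher = √(L × P) = √(92.6713 × 92.4739) = 92.5726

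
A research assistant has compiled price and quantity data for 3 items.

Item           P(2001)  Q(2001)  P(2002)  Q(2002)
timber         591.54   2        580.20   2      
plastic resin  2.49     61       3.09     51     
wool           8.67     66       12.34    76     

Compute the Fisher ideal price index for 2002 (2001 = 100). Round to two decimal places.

114.00

Laspeyres component (base-period weights):
ΣP(2002)Q(2001) = 580.20×2 + 3.09×61 + 12.34×66 = 1160.4 + 188.49 + 814.44 = 2163.33
ΣP(2001)Q(2001) = 591.54×2 + 2.49×61 + 8.67×66 = 1183.08 + 151.89 + 572.22 = 1907.19
L = 2163.33 / 1907.19 × 100 = 113.4302
Paasche component (current-period weights):
ΣP(2002)Q(2002) = 580.20×2 + 3.09×51 + 12.34×76 = 1160.4 + 157.59 + 937.84 = 2255.83
ΣP(2001)Q(2002) = 591.54×2 + 2.49×51 + 8.67×76 = 1183.08 + 126.99 + 658.92 = 1968.99
P = 2255.83 / 1968.99 × 100 = 114.5679
Fisher = √(L × P) = √(113.4302 × 114.5679) = 113.9976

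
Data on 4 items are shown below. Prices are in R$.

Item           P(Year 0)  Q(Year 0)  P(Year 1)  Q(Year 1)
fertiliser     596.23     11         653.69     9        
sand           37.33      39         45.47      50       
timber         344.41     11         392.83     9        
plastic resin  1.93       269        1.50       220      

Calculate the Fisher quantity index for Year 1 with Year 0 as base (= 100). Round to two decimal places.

87.56

Laspeyres component (base-period weights):
ΣP(Year 0)Q(Year 1) = 596.23×9 + 37.33×50 + 344.41×9 + 1.93×220 = 5366.07 + 1866.5 + 3099.69 + 424.6 = 10756.86
ΣP(Year 0)Q(Year 0) = 596.23×11 + 37.33×39 + 344.41×11 + 1.93×269 = 6558.53 + 1455.87 + 3788.51 + 519.17 = 12322.08
L = 10756.86 / 12322.08 × 100 = 87.2974
Paasche component (current-period weights):
ΣP(Year 1)Q(Year 1) = 653.69×9 + 45.47×50 + 392.83×9 + 1.50×220 = 5883.21 + 2273.5 + 3535.47 + 330 = 12022.18
ΣP(Year 1)Q(Year 0) = 653.69×11 + 45.47×39 + 392.83×11 + 1.50×269 = 7190.59 + 1773.33 + 4321.13 + 403.5 = 13688.55
P = 12022.18 / 13688.55 × 100 = 87.8265
Fisher = √(L × P) = √(87.2974 × 87.8265) = 87.5616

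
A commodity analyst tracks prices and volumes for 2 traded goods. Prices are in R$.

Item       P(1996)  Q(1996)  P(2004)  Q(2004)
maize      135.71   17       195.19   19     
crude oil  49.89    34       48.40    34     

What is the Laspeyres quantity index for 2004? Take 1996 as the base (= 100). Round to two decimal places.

106.78

Laspeyres quantity index uses base-period prices as weights.
ΣP(1996)·Q(2004) = 135.71×19 + 49.89×34 = 2578.49 + 1696.26 = 4274.75
ΣP(1996)·Q(1996) = 135.71×17 + 49.89×34 = 2307.07 + 1696.26 = 4003.33
Index = 4274.75 / 4003.33 × 100 = 106.7799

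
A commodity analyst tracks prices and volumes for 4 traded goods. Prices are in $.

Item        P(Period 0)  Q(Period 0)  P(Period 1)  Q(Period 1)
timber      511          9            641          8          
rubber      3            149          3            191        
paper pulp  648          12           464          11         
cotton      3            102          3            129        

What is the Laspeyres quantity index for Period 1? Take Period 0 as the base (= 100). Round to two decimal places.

92.75

Laspeyres quantity index uses base-period prices as weights.
ΣP(Period 0)·Q(Period 1) = 511×8 + 3×191 + 648×11 + 3×129 = 4088 + 573 + 7128 + 387 = 12176
ΣP(Period 0)·Q(Period 0) = 511×9 + 3×149 + 648×12 + 3×102 = 4599 + 447 + 7776 + 306 = 13128
Index = 12176 / 13128 × 100 = 92.7483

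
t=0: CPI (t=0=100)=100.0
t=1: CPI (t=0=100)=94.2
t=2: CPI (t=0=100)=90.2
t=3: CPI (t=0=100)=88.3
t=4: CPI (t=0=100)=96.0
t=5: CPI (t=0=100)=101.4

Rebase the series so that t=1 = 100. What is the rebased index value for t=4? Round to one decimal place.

101.9

Rebased(t=4) = 96.0 / 94.2 × 100 = 101.9108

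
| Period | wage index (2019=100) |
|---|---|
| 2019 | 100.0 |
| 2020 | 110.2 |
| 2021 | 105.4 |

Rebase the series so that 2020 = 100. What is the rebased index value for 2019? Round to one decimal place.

90.7

Rebased(2019) = 100.0 / 110.2 × 100 = 90.7441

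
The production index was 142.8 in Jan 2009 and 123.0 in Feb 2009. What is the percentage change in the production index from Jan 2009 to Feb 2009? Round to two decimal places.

-13.87%

Change = (123.0 − 142.8) / 142.8 × 100
       = -19.8 / 142.8 × 100 = -13.8655%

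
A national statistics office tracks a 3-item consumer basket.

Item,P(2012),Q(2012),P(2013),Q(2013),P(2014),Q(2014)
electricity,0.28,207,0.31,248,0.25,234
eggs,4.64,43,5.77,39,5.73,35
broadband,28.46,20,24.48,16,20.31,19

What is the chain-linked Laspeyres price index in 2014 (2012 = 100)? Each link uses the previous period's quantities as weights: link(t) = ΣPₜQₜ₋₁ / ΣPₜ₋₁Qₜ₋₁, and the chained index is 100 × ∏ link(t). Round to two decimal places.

85.37

Link 2012→2013:
ΣP(2013)Q(2012) = 0.31×207 + 5.77×43 + 24.48×20 = 64.17 + 248.11 + 489.6 = 801.88
ΣP(2012)Q(2012) = 0.28×207 + 4.64×43 + 28.46×20 = 57.96 + 199.52 + 569.2 = 826.68
link = 801.88/826.68 = 0.970000
Link 2013→2014:
ΣP(2014)Q(2013) = 0.25×248 + 5.73×39 + 20.31×16 = 62 + 223.47 + 324.96 = 610.43
ΣP(2013)Q(2013) = 0.31×248 + 5.77×39 + 24.48×16 = 76.88 + 225.03 + 391.68 = 693.59
link = 610.43/693.59 = 0.880102
Chained index = 100 × 0.970000 × 0.880102 = 85.3699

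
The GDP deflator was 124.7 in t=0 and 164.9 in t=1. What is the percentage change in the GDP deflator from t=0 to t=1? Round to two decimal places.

32.24%

Change = (164.9 − 124.7) / 124.7 × 100
       = 40.2 / 124.7 × 100 = 32.2374%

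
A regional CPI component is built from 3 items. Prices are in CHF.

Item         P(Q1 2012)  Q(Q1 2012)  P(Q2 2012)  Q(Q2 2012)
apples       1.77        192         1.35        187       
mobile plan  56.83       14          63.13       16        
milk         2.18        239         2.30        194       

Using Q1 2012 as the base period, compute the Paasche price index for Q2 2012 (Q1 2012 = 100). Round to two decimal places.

102.74

Paasche price index uses current-period quantities as weights.
ΣP(Q2 2012)·Q(Q2 2012) = 1.35×187 + 63.13×16 + 2.30×194 = 252.45 + 1010.08 + 446.2 = 1708.73
ΣP(Q1 2012)·Q(Q2 2012) = 1.77×187 + 56.83×16 + 2.18×194 = 330.99 + 909.28 + 422.92 = 1663.19
Index = 1708.73 / 1663.19 × 100 = 102.7381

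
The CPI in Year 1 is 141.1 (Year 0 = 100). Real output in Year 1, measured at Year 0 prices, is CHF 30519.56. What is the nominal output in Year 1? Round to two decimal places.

43063.10

Nominal = Real × (Index/100) = 30519.56 × (141.1/100)
        = 30519.56 × 1.411 = 43063.0992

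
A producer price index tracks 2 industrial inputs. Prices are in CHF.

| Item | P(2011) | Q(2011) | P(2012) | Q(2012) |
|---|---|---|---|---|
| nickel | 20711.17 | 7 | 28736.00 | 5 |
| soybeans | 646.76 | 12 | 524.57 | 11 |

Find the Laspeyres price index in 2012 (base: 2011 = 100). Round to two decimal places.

Laspeyres price index uses base-period quantities as weights.
ΣP(2012)·Q(2011) = 28736.00×7 + 524.57×12 = 201152 + 6294.84 = 207446.84
ΣP(2011)·Q(2011) = 20711.17×7 + 646.76×12 = 144978.19 + 7761.12 = 152739.31
Index = 207446.84 / 152739.31 × 100 = 135.8176

135.82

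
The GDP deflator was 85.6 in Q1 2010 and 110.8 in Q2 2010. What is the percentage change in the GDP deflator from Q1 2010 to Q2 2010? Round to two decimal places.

29.44%

Change = (110.8 − 85.6) / 85.6 × 100
       = 25.2 / 85.6 × 100 = 29.4393%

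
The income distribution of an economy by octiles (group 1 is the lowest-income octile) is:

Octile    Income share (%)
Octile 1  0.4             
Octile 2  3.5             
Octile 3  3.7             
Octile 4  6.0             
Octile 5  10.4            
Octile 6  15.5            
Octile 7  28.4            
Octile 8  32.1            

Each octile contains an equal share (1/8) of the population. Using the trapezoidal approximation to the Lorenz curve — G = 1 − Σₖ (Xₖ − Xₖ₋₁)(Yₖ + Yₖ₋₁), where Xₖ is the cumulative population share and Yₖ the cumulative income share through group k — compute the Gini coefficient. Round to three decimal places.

Cumulative income shares Yₖ: 0.0040, 0.0390, 0.0760, 0.1360, 0.2400, 0.3950, 0.6790, 1.0000
Σ (Xₖ−Xₖ₋₁)(Yₖ+Yₖ₋₁) = (1/8)(0.0040+0.0000) + (1/8)(0.0390+0.0040) + (1/8)(0.0760+0.0390) + (1/8)(0.1360+0.0760) + (1/8)(0.2400+0.1360) + (1/8)(0.3950+0.2400) + (1/8)(0.6790+0.3950) + (1/8)(1.0000+0.6790)
  = 0.0005 + 0.0054 + 0.0144 + 0.0265 + 0.0470 + 0.0794 + 0.1343 + 0.2099 = 0.5172
G = 1 − 0.5172 = 0.4828

0.483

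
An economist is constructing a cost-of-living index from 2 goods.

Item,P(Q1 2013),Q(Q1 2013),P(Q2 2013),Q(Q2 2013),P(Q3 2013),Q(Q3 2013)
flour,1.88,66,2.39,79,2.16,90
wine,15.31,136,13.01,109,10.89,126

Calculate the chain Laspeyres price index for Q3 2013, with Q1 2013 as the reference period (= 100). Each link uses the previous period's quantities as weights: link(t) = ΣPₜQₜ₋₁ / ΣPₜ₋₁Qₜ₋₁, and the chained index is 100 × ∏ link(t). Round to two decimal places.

73.80

Link Q1 2013→Q2 2013:
ΣP(Q2 2013)Q(Q1 2013) = 2.39×66 + 13.01×136 = 157.74 + 1769.36 = 1927.1
ΣP(Q1 2013)Q(Q1 2013) = 1.88×66 + 15.31×136 = 124.08 + 2082.16 = 2206.24
link = 1927.1/2206.24 = 0.873477
Link Q2 2013→Q3 2013:
ΣP(Q3 2013)Q(Q2 2013) = 2.16×79 + 10.89×109 = 170.64 + 1187.01 = 1357.65
ΣP(Q2 2013)Q(Q2 2013) = 2.39×79 + 13.01×109 = 188.81 + 1418.09 = 1606.9
link = 1357.65/1606.9 = 0.844888
Chained index = 100 × 0.873477 × 0.844888 = 73.7990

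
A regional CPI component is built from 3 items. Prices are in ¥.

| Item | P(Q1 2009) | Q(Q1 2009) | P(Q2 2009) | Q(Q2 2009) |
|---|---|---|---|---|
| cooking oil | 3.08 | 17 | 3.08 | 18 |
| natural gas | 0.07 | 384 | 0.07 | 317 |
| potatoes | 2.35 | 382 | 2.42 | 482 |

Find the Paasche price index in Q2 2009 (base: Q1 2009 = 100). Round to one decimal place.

102.8

Paasche price index uses current-period quantities as weights.
ΣP(Q2 2009)·Q(Q2 2009) = 3.08×18 + 0.07×317 + 2.42×482 = 55.44 + 22.19 + 1166.44 = 1244.07
ΣP(Q1 2009)·Q(Q2 2009) = 3.08×18 + 0.07×317 + 2.35×482 = 55.44 + 22.19 + 1132.7 = 1210.33
Index = 1244.07 / 1210.33 × 100 = 102.7877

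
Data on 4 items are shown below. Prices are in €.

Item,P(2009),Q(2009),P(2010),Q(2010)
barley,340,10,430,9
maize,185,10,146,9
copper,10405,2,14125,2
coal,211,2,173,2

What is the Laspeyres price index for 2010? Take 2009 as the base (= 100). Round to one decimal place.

Laspeyres price index uses base-period quantities as weights.
ΣP(2010)·Q(2009) = 430×10 + 146×10 + 14125×2 + 173×2 = 4300 + 1460 + 28250 + 346 = 34356
ΣP(2009)·Q(2009) = 340×10 + 185×10 + 10405×2 + 211×2 = 3400 + 1850 + 20810 + 422 = 26482
Index = 34356 / 26482 × 100 = 129.7334

129.7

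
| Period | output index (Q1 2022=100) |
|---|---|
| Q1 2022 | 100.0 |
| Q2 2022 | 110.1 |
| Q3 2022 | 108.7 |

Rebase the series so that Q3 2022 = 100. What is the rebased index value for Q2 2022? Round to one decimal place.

Rebased(Q2 2022) = 110.1 / 108.7 × 100 = 101.2879

101.3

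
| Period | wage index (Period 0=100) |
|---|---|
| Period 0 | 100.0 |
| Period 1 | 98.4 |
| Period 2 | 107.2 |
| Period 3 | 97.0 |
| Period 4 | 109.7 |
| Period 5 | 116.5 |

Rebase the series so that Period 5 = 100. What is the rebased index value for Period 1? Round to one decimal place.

84.5

Rebased(Period 1) = 98.4 / 116.5 × 100 = 84.4635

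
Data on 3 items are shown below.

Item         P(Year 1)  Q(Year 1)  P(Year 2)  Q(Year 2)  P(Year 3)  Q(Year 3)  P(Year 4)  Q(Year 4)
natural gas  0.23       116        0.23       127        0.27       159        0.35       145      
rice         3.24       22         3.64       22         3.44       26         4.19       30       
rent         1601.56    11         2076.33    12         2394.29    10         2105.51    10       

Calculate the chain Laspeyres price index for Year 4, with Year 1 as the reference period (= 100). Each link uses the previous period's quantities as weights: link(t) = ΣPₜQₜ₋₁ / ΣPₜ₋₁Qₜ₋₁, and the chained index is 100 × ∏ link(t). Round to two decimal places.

Link Year 1→Year 2:
ΣP(Year 2)Q(Year 1) = 0.23×116 + 3.64×22 + 2076.33×11 = 26.68 + 80.08 + 22839.63 = 22946.39
ΣP(Year 1)Q(Year 1) = 0.23×116 + 3.24×22 + 1601.56×11 = 26.68 + 71.28 + 17617.16 = 17715.12
link = 22946.39/17715.12 = 1.295300
Link Year 2→Year 3:
ΣP(Year 3)Q(Year 2) = 0.27×127 + 3.44×22 + 2394.29×12 = 34.29 + 75.68 + 28731.48 = 28841.45
ΣP(Year 2)Q(Year 2) = 0.23×127 + 3.64×22 + 2076.33×12 = 29.21 + 80.08 + 24915.96 = 25025.25
link = 28841.45/25025.25 = 1.152494
Link Year 3→Year 4:
ΣP(Year 4)Q(Year 3) = 0.35×159 + 4.19×26 + 2105.51×10 = 55.65 + 108.94 + 21055.1 = 21219.69
ΣP(Year 3)Q(Year 3) = 0.27×159 + 3.44×26 + 2394.29×10 = 42.93 + 89.44 + 23942.9 = 24075.27
link = 21219.69/24075.27 = 0.881389
Chained index = 100 × 1.295300 × 1.152494 × 0.881389 = 131.5760

131.58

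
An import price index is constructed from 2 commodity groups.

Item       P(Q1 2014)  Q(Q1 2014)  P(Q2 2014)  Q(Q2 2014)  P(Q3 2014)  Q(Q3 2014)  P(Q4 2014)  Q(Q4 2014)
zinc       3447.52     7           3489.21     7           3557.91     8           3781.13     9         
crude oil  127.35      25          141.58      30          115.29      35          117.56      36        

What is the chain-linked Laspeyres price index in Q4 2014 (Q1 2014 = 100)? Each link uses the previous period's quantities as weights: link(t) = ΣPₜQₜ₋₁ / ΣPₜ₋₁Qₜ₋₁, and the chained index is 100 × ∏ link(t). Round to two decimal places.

Link Q1 2014→Q2 2014:
ΣP(Q2 2014)Q(Q1 2014) = 3489.21×7 + 141.58×25 = 24424.47 + 3539.5 = 27963.97
ΣP(Q1 2014)Q(Q1 2014) = 3447.52×7 + 127.35×25 = 24132.64 + 3183.75 = 27316.39
link = 27963.97/27316.39 = 1.023707
Link Q2 2014→Q3 2014:
ΣP(Q3 2014)Q(Q2 2014) = 3557.91×7 + 115.29×30 = 24905.37 + 3458.7 = 28364.07
ΣP(Q2 2014)Q(Q2 2014) = 3489.21×7 + 141.58×30 = 24424.47 + 4247.4 = 28671.87
link = 28364.07/28671.87 = 0.989265
Link Q3 2014→Q4 2014:
ΣP(Q4 2014)Q(Q3 2014) = 3781.13×8 + 117.56×35 = 30249.04 + 4114.6 = 34363.64
ΣP(Q3 2014)Q(Q3 2014) = 3557.91×8 + 115.29×35 = 28463.28 + 4035.15 = 32498.43
link = 34363.64/32498.43 = 1.057394
Chained index = 100 × 1.023707 × 0.989265 × 1.057394 = 107.0841

107.08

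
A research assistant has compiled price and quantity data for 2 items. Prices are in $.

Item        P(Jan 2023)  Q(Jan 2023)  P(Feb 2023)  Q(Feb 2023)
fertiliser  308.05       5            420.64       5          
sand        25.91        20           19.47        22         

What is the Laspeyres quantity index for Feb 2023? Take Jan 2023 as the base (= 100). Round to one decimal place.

102.5

Laspeyres quantity index uses base-period prices as weights.
ΣP(Jan 2023)·Q(Feb 2023) = 308.05×5 + 25.91×22 = 1540.25 + 570.02 = 2110.27
ΣP(Jan 2023)·Q(Jan 2023) = 308.05×5 + 25.91×20 = 1540.25 + 518.2 = 2058.45
Index = 2110.27 / 2058.45 × 100 = 102.5174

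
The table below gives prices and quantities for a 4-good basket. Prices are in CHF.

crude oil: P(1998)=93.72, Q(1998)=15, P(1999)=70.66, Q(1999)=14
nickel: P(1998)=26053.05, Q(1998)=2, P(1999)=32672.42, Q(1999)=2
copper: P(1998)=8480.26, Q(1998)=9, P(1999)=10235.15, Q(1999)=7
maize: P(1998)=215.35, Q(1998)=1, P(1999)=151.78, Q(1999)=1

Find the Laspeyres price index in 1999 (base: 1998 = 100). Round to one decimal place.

Laspeyres price index uses base-period quantities as weights.
ΣP(1999)·Q(1998) = 70.66×15 + 32672.42×2 + 10235.15×9 + 151.78×1 = 1059.9 + 65344.84 + 92116.35 + 151.78 = 158672.87
ΣP(1998)·Q(1998) = 93.72×15 + 26053.05×2 + 8480.26×9 + 215.35×1 = 1405.8 + 52106.1 + 76322.34 + 215.35 = 130049.59
Index = 158672.87 / 130049.59 × 100 = 122.0095

122.0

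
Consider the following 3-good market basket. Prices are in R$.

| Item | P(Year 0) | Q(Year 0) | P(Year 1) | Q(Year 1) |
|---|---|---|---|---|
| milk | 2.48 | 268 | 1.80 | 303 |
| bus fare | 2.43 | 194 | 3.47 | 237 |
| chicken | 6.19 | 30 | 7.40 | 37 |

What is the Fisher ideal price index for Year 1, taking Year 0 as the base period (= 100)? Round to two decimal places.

104.85

Laspeyres component (base-period weights):
ΣP(Year 1)Q(Year 0) = 1.80×268 + 3.47×194 + 7.40×30 = 482.4 + 673.18 + 222 = 1377.58
ΣP(Year 0)Q(Year 0) = 2.48×268 + 2.43×194 + 6.19×30 = 664.64 + 471.42 + 185.7 = 1321.76
L = 1377.58 / 1321.76 × 100 = 104.2232
Paasche component (current-period weights):
ΣP(Year 1)Q(Year 1) = 1.80×303 + 3.47×237 + 7.40×37 = 545.4 + 822.39 + 273.8 = 1641.59
ΣP(Year 0)Q(Year 1) = 2.48×303 + 2.43×237 + 6.19×37 = 751.44 + 575.91 + 229.03 = 1556.38
P = 1641.59 / 1556.38 × 100 = 105.4749
Fisher = √(L × P) = √(104.2232 × 105.4749) = 104.8472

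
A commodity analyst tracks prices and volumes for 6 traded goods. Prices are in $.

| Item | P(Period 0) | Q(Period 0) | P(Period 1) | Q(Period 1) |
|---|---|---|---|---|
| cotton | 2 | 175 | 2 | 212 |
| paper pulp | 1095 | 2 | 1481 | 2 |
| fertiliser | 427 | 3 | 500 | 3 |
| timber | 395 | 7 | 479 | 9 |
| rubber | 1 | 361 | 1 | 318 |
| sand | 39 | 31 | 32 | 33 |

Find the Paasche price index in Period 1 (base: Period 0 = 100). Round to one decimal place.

116.7

Paasche price index uses current-period quantities as weights.
ΣP(Period 1)·Q(Period 1) = 2×212 + 1481×2 + 500×3 + 479×9 + 1×318 + 32×33 = 424 + 2962 + 1500 + 4311 + 318 + 1056 = 10571
ΣP(Period 0)·Q(Period 1) = 2×212 + 1095×2 + 427×3 + 395×9 + 1×318 + 39×33 = 424 + 2190 + 1281 + 3555 + 318 + 1287 = 9055
Index = 10571 / 9055 × 100 = 116.7421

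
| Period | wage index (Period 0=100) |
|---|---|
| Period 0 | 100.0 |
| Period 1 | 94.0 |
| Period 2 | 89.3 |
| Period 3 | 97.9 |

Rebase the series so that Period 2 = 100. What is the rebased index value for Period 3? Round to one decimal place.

Rebased(Period 3) = 97.9 / 89.3 × 100 = 109.6305

109.6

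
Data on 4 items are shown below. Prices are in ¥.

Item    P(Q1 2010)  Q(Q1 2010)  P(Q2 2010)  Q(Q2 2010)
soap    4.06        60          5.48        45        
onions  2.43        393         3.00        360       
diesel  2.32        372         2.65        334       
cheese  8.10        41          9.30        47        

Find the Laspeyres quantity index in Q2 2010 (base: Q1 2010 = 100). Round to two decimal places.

Laspeyres quantity index uses base-period prices as weights.
ΣP(Q1 2010)·Q(Q2 2010) = 4.06×45 + 2.43×360 + 2.32×334 + 8.10×47 = 182.7 + 874.8 + 774.88 + 380.7 = 2213.08
ΣP(Q1 2010)·Q(Q1 2010) = 4.06×60 + 2.43×393 + 2.32×372 + 8.10×41 = 243.6 + 954.99 + 863.04 + 332.1 = 2393.73
Index = 2213.08 / 2393.73 × 100 = 92.4532

92.45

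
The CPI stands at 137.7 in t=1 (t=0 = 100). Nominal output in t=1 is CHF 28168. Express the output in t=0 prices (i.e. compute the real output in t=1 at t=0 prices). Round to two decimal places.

20456.06

Real = Nominal ÷ (Index/100) = 28168 ÷ (137.7/100)
     = 28168 ÷ 1.377 = 20456.0639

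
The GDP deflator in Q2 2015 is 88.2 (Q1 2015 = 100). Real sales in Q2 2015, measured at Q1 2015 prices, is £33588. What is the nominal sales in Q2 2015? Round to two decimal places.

Nominal = Real × (Index/100) = 33588 × (88.2/100)
        = 33588 × 0.882 = 29624.6160

29624.62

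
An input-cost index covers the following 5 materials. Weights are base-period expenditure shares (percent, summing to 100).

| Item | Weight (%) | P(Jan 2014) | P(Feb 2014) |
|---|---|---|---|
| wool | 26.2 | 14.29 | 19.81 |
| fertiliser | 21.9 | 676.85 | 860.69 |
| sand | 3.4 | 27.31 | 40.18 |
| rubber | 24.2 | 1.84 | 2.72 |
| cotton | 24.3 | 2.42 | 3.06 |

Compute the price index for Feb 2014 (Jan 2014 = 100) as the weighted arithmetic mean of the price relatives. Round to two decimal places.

wool: 26.2 × (19.81/14.29) = 26.2 × 1.386284 = 36.3206
fertiliser: 21.9 × (860.69/676.85) = 21.9 × 1.271611 = 27.8483
sand: 3.4 × (40.18/27.31) = 3.4 × 1.471256 = 5.0023
rubber: 24.2 × (2.72/1.84) = 24.2 × 1.478261 = 35.7739
cotton: 24.3 × (3.06/2.42) = 24.3 × 1.264463 = 30.7264
Index = Σ wᵢ·(p₁ᵢ/p₀ᵢ) = 36.3206 + 27.8483 + 5.0023 + 35.7739 + 30.7264 = 135.6716

135.67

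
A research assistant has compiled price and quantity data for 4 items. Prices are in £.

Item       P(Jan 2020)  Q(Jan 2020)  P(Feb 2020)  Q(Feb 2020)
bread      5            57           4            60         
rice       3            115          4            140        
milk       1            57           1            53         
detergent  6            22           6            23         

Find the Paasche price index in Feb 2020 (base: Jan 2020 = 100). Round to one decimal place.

108.8

Paasche price index uses current-period quantities as weights.
ΣP(Feb 2020)·Q(Feb 2020) = 4×60 + 4×140 + 1×53 + 6×23 = 240 + 560 + 53 + 138 = 991
ΣP(Jan 2020)·Q(Feb 2020) = 5×60 + 3×140 + 1×53 + 6×23 = 300 + 420 + 53 + 138 = 911
Index = 991 / 911 × 100 = 108.7816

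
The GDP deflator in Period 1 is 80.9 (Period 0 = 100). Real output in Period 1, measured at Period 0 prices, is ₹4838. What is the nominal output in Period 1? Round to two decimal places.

Nominal = Real × (Index/100) = 4838 × (80.9/100)
        = 4838 × 0.809 = 3913.9420

3913.94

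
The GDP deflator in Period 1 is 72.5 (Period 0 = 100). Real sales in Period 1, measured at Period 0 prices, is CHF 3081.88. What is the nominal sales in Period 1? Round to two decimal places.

Nominal = Real × (Index/100) = 3081.88 × (72.5/100)
        = 3081.88 × 0.725 = 2234.3630

2234.36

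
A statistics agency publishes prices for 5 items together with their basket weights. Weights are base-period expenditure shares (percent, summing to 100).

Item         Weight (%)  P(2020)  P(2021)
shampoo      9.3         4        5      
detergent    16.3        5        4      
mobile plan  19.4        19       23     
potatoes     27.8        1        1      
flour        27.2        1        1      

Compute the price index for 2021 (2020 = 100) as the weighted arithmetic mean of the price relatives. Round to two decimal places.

103.15

shampoo: 9.3 × (5/4) = 9.3 × 1.250000 = 11.6250
detergent: 16.3 × (4/5) = 16.3 × 0.800000 = 13.0400
mobile plan: 19.4 × (23/19) = 19.4 × 1.210526 = 23.4842
potatoes: 27.8 × (1/1) = 27.8 × 1.000000 = 27.8000
flour: 27.2 × (1/1) = 27.2 × 1.000000 = 27.2000
Index = Σ wᵢ·(p₁ᵢ/p₀ᵢ) = 11.6250 + 13.0400 + 23.4842 + 27.8000 + 27.2000 = 103.1492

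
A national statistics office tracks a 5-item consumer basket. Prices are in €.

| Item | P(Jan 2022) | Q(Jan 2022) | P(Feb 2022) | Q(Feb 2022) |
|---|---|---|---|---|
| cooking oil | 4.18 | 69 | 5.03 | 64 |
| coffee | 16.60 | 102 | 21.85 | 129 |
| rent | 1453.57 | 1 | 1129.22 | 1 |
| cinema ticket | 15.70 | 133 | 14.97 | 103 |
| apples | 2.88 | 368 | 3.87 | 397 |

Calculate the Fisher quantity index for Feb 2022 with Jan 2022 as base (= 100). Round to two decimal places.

Laspeyres component (base-period weights):
ΣP(Jan 2022)Q(Feb 2022) = 4.18×64 + 16.60×129 + 1453.57×1 + 15.70×103 + 2.88×397 = 267.52 + 2141.4 + 1453.57 + 1617.1 + 1143.36 = 6622.95
ΣP(Jan 2022)Q(Jan 2022) = 4.18×69 + 16.60×102 + 1453.57×1 + 15.70×133 + 2.88×368 = 288.42 + 1693.2 + 1453.57 + 2088.1 + 1059.84 = 6583.13
L = 6622.95 / 6583.13 × 100 = 100.6049
Paasche component (current-period weights):
ΣP(Feb 2022)Q(Feb 2022) = 5.03×64 + 21.85×129 + 1129.22×1 + 14.97×103 + 3.87×397 = 321.92 + 2818.65 + 1129.22 + 1541.91 + 1536.39 = 7348.09
ΣP(Feb 2022)Q(Jan 2022) = 5.03×69 + 21.85×102 + 1129.22×1 + 14.97×133 + 3.87×368 = 347.07 + 2228.7 + 1129.22 + 1991.01 + 1424.16 = 7120.16
P = 7348.09 / 7120.16 × 100 = 103.2012
Fisher = √(L × P) = √(100.6049 × 103.2012) = 101.8948

101.89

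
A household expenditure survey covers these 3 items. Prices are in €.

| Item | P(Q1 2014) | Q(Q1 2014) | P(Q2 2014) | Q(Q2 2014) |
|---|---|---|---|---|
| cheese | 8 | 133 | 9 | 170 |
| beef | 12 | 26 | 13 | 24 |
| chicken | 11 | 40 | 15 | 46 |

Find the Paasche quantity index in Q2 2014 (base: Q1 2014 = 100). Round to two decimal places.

Paasche quantity index uses current-period prices as weights.
ΣP(Q2 2014)·Q(Q2 2014) = 9×170 + 13×24 + 15×46 = 1530 + 312 + 690 = 2532
ΣP(Q2 2014)·Q(Q1 2014) = 9×133 + 13×26 + 15×40 = 1197 + 338 + 600 = 2135
Index = 2532 / 2135 × 100 = 118.5948

118.59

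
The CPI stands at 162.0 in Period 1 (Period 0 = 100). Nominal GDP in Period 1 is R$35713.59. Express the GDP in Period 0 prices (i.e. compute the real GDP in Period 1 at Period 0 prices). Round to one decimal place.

22045.4

Real = Nominal ÷ (Index/100) = 35713.59 ÷ (162.0/100)
     = 35713.59 ÷ 1.620 = 22045.4259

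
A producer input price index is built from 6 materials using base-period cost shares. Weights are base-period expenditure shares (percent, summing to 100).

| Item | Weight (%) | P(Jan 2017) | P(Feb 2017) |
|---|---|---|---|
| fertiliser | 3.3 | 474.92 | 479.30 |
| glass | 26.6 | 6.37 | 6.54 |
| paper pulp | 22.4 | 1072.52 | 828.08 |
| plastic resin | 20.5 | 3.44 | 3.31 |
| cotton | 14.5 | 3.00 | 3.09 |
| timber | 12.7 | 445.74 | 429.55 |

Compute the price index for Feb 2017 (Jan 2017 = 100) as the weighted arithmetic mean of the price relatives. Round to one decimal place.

94.8

fertiliser: 3.3 × (479.30/474.92) = 3.3 × 1.009223 = 3.3304
glass: 26.6 × (6.54/6.37) = 26.6 × 1.026688 = 27.3099
paper pulp: 22.4 × (828.08/1072.52) = 22.4 × 0.772088 = 17.2948
plastic resin: 20.5 × (3.31/3.44) = 20.5 × 0.962209 = 19.7253
cotton: 14.5 × (3.09/3.00) = 14.5 × 1.030000 = 14.9350
timber: 12.7 × (429.55/445.74) = 12.7 × 0.963678 = 12.2387
Index = Σ wᵢ·(p₁ᵢ/p₀ᵢ) = 3.3304 + 27.3099 + 17.2948 + 19.7253 + 14.9350 + 12.2387 = 94.8341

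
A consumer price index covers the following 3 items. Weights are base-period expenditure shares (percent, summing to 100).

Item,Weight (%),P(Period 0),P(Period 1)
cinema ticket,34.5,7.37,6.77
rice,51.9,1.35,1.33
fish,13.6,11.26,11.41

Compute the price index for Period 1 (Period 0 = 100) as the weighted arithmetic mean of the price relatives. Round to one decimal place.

cinema ticket: 34.5 × (6.77/7.37) = 34.5 × 0.918589 = 31.6913
rice: 51.9 × (1.33/1.35) = 51.9 × 0.985185 = 51.1311
fish: 13.6 × (11.41/11.26) = 13.6 × 1.013321 = 13.7812
Index = Σ wᵢ·(p₁ᵢ/p₀ᵢ) = 31.6913 + 51.1311 + 13.7812 = 96.6036

96.6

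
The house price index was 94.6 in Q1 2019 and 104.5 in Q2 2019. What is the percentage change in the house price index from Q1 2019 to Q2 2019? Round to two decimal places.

Change = (104.5 − 94.6) / 94.6 × 100
       = 9.9 / 94.6 × 100 = 10.4651%

10.47%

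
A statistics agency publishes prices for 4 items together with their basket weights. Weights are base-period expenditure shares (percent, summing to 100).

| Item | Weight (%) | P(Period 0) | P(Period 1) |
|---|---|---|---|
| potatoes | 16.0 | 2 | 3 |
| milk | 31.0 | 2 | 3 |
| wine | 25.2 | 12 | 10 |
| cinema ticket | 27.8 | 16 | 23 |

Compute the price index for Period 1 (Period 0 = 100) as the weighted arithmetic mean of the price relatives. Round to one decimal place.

potatoes: 16.0 × (3/2) = 16.0 × 1.500000 = 24.0000
milk: 31.0 × (3/2) = 31.0 × 1.500000 = 46.5000
wine: 25.2 × (10/12) = 25.2 × 0.833333 = 21.0000
cinema ticket: 27.8 × (23/16) = 27.8 × 1.437500 = 39.9625
Index = Σ wᵢ·(p₁ᵢ/p₀ᵢ) = 24.0000 + 46.5000 + 21.0000 + 39.9625 = 131.4625

131.5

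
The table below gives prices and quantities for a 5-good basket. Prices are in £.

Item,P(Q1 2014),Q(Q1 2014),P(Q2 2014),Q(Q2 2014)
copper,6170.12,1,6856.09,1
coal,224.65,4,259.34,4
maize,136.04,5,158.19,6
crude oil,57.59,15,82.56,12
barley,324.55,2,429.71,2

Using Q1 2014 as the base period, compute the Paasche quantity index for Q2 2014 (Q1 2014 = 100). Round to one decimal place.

99.2

Paasche quantity index uses current-period prices as weights.
ΣP(Q2 2014)·Q(Q2 2014) = 6856.09×1 + 259.34×4 + 158.19×6 + 82.56×12 + 429.71×2 = 6856.09 + 1037.36 + 949.14 + 990.72 + 859.42 = 10692.73
ΣP(Q2 2014)·Q(Q1 2014) = 6856.09×1 + 259.34×4 + 158.19×5 + 82.56×15 + 429.71×2 = 6856.09 + 1037.36 + 790.95 + 1238.4 + 859.42 = 10782.22
Index = 10692.73 / 10782.22 × 100 = 99.1700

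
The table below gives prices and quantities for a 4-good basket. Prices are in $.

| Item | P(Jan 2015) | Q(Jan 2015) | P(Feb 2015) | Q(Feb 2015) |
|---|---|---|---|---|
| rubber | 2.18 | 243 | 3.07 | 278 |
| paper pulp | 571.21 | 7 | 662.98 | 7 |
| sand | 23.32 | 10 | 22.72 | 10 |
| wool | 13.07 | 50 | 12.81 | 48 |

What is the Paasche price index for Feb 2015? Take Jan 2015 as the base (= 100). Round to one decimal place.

Paasche price index uses current-period quantities as weights.
ΣP(Feb 2015)·Q(Feb 2015) = 3.07×278 + 662.98×7 + 22.72×10 + 12.81×48 = 853.46 + 4640.86 + 227.2 + 614.88 = 6336.4
ΣP(Jan 2015)·Q(Feb 2015) = 2.18×278 + 571.21×7 + 23.32×10 + 13.07×48 = 606.04 + 3998.47 + 233.2 + 627.36 = 5465.07
Index = 6336.4 / 5465.07 × 100 = 115.9436

115.9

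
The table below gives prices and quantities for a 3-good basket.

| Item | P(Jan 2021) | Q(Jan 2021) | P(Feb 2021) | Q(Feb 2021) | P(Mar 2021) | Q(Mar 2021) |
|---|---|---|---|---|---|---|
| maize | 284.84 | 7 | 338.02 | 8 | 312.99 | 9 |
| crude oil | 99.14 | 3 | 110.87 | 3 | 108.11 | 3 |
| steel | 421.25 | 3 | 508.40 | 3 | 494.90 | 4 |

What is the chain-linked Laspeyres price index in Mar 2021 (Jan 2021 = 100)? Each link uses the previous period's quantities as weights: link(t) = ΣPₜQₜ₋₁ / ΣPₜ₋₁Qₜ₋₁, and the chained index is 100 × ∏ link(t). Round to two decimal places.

112.33

Link Jan 2021→Feb 2021:
ΣP(Feb 2021)Q(Jan 2021) = 338.02×7 + 110.87×3 + 508.40×3 = 2366.14 + 332.61 + 1525.2 = 4223.95
ΣP(Jan 2021)Q(Jan 2021) = 284.84×7 + 99.14×3 + 421.25×3 = 1993.88 + 297.42 + 1263.75 = 3555.05
link = 4223.95/3555.05 = 1.188155
Link Feb 2021→Mar 2021:
ΣP(Mar 2021)Q(Feb 2021) = 312.99×8 + 108.11×3 + 494.90×3 = 2503.92 + 324.33 + 1484.7 = 4312.95
ΣP(Feb 2021)Q(Feb 2021) = 338.02×8 + 110.87×3 + 508.40×3 = 2704.16 + 332.61 + 1525.2 = 4561.97
link = 4312.95/4561.97 = 0.945414
Chained index = 100 × 1.188155 × 0.945414 = 112.3298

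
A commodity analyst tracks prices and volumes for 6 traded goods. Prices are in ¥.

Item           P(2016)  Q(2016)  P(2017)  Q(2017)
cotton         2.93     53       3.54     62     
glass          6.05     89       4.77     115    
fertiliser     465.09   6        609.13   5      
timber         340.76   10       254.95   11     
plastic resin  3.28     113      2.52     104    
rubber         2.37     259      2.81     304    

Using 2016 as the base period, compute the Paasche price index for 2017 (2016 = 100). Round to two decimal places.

Paasche price index uses current-period quantities as weights.
ΣP(2017)·Q(2017) = 3.54×62 + 4.77×115 + 609.13×5 + 254.95×11 + 2.52×104 + 2.81×304 = 219.48 + 548.55 + 3045.65 + 2804.45 + 262.08 + 854.24 = 7734.45
ΣP(2016)·Q(2017) = 2.93×62 + 6.05×115 + 465.09×5 + 340.76×11 + 3.28×104 + 2.37×304 = 181.66 + 695.75 + 2325.45 + 3748.36 + 341.12 + 720.48 = 8012.82
Index = 7734.45 / 8012.82 × 100 = 96.5259

96.53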